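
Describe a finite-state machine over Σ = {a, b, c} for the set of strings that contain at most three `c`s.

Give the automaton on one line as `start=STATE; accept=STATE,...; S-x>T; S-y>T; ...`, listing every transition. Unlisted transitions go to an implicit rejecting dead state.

start=S0; accept=S0,S1,S2,S3; S0-a>S0; S0-b>S0; S0-c>S1; S1-a>S1; S1-b>S1; S1-c>S2; S2-a>S2; S2-b>S2; S2-c>S3; S3-a>S3; S3-b>S3; S3-c>S4; S4-a>S4; S4-b>S4; S4-c>S4

Count `c`s, saturating at 4: states S0 through S3 mean 0 through 3 `c`s seen; S4 means more than 3. Each `c` increments (capped at S4); other symbols loop. Accept from {S0, S1, S2, S3}.
With 5 states:
        a   b   c  
>* S0   S0  S0  S1 
 * S1   S1  S1  S2 
 * S2   S2  S2  S3 
 * S3   S3  S3  S4 
   S4   S4  S4  S4 
(> = start, * = accepting)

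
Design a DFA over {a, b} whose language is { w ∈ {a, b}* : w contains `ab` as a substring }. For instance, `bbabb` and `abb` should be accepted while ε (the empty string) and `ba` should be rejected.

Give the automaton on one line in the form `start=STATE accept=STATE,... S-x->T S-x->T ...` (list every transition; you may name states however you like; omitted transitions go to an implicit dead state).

start=q0 accept=q2 q0-a->q1 q0-b->q0 q1-a->q1 q1-b->q2 q2-a->q2 q2-b->q2

States q0..q1 record the length of the longest prefix of `ab` that matches the current input suffix. Reaching q2 means `ab` has been seen, and we stay there forever. Accept from q2.
With 3 states:
        a   b  
>  q0   q1  q0 
   q1   q1  q2 
 * q2   q2  q2 
(> = start, * = accepting)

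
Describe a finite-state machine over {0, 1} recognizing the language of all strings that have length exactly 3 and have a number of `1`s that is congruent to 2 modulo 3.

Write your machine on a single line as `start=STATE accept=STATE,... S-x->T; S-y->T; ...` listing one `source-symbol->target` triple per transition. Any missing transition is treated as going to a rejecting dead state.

Build one automaton per condition and run them in lockstep. The first has 5 states tracking the input length, saturating at 4; the second has 3 states tracking the count of `1`s modulo 3. A product state is a pair (one from each), accepting exactly when both do. After merging equivalent states the machine shrinks.
A 7-state machine:
        0   1  
>  s0   s1  s2 
   s1   s3  s4 
   s2   s4  s5 
   s3   s3  s3 
   s4   s3  s6 
   s5   s6  s3 
 * s6   s3  s3 
(> = start, * = accepting)

start=s0; accept=s6; s0-0->s1; s0-1->s2; s1-0->s3; s1-1->s4; s2-0->s4; s2-1->s5; s3-0->s3; s3-1->s3; s4-0->s3; s4-1->s6; s5-0->s6; s5-1->s3; s6-0->s3; s6-1->s3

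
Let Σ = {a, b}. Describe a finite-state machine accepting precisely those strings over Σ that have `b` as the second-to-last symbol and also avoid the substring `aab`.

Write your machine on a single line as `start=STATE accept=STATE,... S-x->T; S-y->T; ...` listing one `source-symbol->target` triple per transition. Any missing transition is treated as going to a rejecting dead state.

Build one automaton per condition and run them in lockstep. One (7 states) tracks the last 2 symbols read; the other (4 states) tracks partial matches of the forbidden pattern `aab`. Each combined state is a pair, one component from each; accept when both components accept.
With 11 states:
          a    b  
>  s0     s1   s2 
   s1     s3   s4 
   s2     s5   s6 
   s3     s3   s7 
   s4     s5   s6 
 * s5     s3   s4 
 * s6     s5   s6 
   s7     s8   s9 
   s8    s10   s7 
   s9     s8   s9 
   s10   s10   s7 
(> = start, * = accepting)

start=s0; accept=s5,s6; s0-a->s1; s0-b->s2; s1-a->s3; s1-b->s4; s2-a->s5; s2-b->s6; s3-a->s3; s3-b->s7; s4-a->s5; s4-b->s6; s5-a->s3; s5-b->s4; s6-a->s5; s6-b->s6; s7-a->s8; s7-b->s9; s8-a->s10; s8-b->s7; s9-a->s8; s9-b->s9; s10-a->s10; s10-b->s7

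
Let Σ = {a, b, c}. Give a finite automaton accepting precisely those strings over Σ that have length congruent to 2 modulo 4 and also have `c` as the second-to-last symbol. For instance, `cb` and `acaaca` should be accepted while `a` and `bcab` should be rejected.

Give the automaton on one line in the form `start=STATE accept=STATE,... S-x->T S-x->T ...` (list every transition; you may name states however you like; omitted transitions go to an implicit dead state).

Handle the two conditions separately and then intersect. One (4 states) tracks the input length modulo 4; the other (13 states) tracks the last 2 symbols read. Each combined state is a pair, one component from each; accept when both components accept. After merging equivalent states the machine shrinks.
With 6 states:
        a   b   c  
>  q0   q1  q1  q2 
   q1   q3  q3  q3 
   q2   q4  q4  q4 
   q3   q5  q5  q5 
 * q4   q5  q5  q5 
   q5   q0  q0  q0 
(> = start, * = accepting)

start=q0 accept=q4 q0-a->q1 q0-b->q1 q0-c->q2 q1-a->q3 q1-b->q3 q1-c->q3 q2-a->q4 q2-b->q4 q2-c->q4 q3-a->q5 q3-b->q5 q3-c->q5 q4-a->q5 q4-b->q5 q4-c->q5 q5-a->q0 q5-b->q0 q5-c->q0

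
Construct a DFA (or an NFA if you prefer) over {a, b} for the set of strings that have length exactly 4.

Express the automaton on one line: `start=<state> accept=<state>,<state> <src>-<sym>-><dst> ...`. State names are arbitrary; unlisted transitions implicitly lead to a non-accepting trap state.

Count input length up to 5: every symbol moves from q0 toward q5, which means 'more than 4' and absorbs. Accept from {q4}.
With 6 states:
        a   b  
>  q0   q1  q1 
   q1   q2  q2 
   q2   q3  q3 
   q3   q4  q4 
 * q4   q5  q5 
   q5   q5  q5 
(> = start, * = accepting)

start=q0 accept=q4 q0-a->q1 q0-b->q1 q1-a->q2 q1-b->q2 q2-a->q3 q2-b->q3 q3-a->q4 q3-b->q4 q4-a->q5 q4-b->q5 q5-a->q5 q5-b->q5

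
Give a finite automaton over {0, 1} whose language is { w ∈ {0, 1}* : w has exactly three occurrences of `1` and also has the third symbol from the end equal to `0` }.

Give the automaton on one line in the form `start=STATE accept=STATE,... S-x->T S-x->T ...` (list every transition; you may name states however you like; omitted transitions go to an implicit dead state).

start=s0 accept=s7,s12,s13,s15 s0-0->s0 s0-1->s1 s1-0->s2 s1-1->s3 s2-0->s2 s2-1->s4 s3-0->s5 s3-1->s6 s4-0->s5 s4-1->s7 s5-0->s8 s5-1->s9 s6-0->s10 s6-1->s11 s7-0->s10 s7-1->s11 s8-0->s8 s8-1->s12 s9-0->s13 s9-1->s11 s10-0->s14 s10-1->s11 s11-0->s11 s11-1->s11 s12-0->s13 s12-1->s11 s13-0->s14 s13-1->s11 s14-0->s15 s14-1->s11 s15-0->s15 s15-1->s11

Run two small machines in parallel and take their product. One (5 states) tracks the count of `1`s, saturating at 4; the other (15 states) tracks the last 3 symbols read. Each combined state is a pair, one component from each; accept when both components accept. After merging equivalent states the machine shrinks.
A 16-state machine:
          0    1  
>  s0     s0   s1 
   s1     s2   s3 
   s2     s2   s4 
   s3     s5   s6 
   s4     s5   s7 
   s5     s8   s9 
   s6    s10  s11 
 * s7    s10  s11 
   s8     s8  s12 
   s9    s13  s11 
   s10   s14  s11 
   s11   s11  s11 
 * s12   s13  s11 
 * s13   s14  s11 
   s14   s15  s11 
 * s15   s15  s11 
(> = start, * = accepting)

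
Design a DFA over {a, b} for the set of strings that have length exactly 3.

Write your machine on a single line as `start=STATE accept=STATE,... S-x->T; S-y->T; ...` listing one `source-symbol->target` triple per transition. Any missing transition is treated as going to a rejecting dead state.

start=q0; accept=q3; q0-a->q1; q0-b->q1; q1-a->q2; q1-b->q2; q2-a->q3; q2-b->q3; q3-a->q4; q3-b->q4; q4-a->q4; q4-b->q4

Count input length up to 4: every symbol moves from q0 toward q4, which means 'more than 3' and absorbs. Accept from {q3}.
        a   b  
>  q0   q1  q1 
   q1   q2  q2 
   q2   q3  q3 
 * q3   q4  q4 
   q4   q4  q4 
(> = start, * = accepting)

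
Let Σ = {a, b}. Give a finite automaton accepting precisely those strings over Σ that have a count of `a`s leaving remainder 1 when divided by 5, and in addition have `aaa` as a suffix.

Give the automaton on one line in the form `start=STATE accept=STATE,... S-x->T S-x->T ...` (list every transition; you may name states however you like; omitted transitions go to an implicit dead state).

start=q0 accept=q15 q0-a->q1 q0-b->q0 q1-a->q2 q1-b->q3 q2-a->q4 q2-b->q5 q3-a->q6 q3-b->q3 q4-a->q7 q4-b->q8 q5-a->q9 q5-b->q5 q6-a->q10 q6-b->q5 q7-a->q11 q7-b->q12 q8-a->q13 q8-b->q8 q9-a->q14 q9-b->q8 q10-a->q7 q10-b->q8 q11-a->q15 q11-b->q0 q12-a->q16 q12-b->q12 q13-a->q17 q13-b->q12 q14-a->q11 q14-b->q12 q15-a->q18 q15-b->q3 q16-a->q19 q16-b->q0 q17-a->q15 q17-b->q0 q18-a->q4 q18-b->q5 q19-a->q18 q19-b->q3

Build one automaton per condition and run them in lockstep. One (5 states) tracks the count of `a`s modulo 5; the other (4 states) tracks how much of the suffix `aaa` has currently been matched. Each combined state is a pair, one component from each; accept when both components accept.
A 20-state machine:
          a    b  
>  q0     q1   q0 
   q1     q2   q3 
   q2     q4   q5 
   q3     q6   q3 
   q4     q7   q8 
   q5     q9   q5 
   q6    q10   q5 
   q7    q11  q12 
   q8    q13   q8 
   q9    q14   q8 
   q10    q7   q8 
   q11   q15   q0 
   q12   q16  q12 
   q13   q17  q12 
   q14   q11  q12 
 * q15   q18   q3 
   q16   q19   q0 
   q17   q15   q0 
   q18    q4   q5 
   q19   q18   q3 
(> = start, * = accepting)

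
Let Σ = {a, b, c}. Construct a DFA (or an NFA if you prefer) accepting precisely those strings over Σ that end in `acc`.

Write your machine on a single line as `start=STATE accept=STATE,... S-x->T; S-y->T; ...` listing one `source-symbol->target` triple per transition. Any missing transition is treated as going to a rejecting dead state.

start=s0; accept=s3; s0-a->s1; s0-b->s0; s0-c->s0; s1-a->s1; s1-b->s0; s1-c->s2; s2-a->s1; s2-b->s0; s2-c->s3; s3-a->s1; s3-b->s0; s3-c->s0

Let each state record the length of the longest suffix of the input read so far that is also a prefix of `acc`. s1 means the last symbol is `a`; s2 means the last 2 symbols are `ac`; s3 means the last 3 symbols are `acc`. Accept only at s3, where the string currently ends in `acc`.
A 4-state machine:
        a   b   c  
>  s0   s1  s0  s0 
   s1   s1  s0  s2 
   s2   s1  s0  s3 
 * s3   s1  s0  s0 
(> = start, * = accepting)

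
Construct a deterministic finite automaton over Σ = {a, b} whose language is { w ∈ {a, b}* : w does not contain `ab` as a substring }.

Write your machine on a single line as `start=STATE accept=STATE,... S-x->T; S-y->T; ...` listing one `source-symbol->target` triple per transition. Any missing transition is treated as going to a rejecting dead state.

start=s0; accept=s0,s1; s0-a->s1; s0-b->s0; s1-a->s1; s1-b->s2; s2-a->s2; s2-b->s2

Track partial matches of the forbidden pattern `ab`. State s2 is a dead state reached once `ab` has occurred; every other state accepts. s0 means no part of `ab` is currently matched.
3 states suffice.
        a   b  
>* s0   s1  s0 
 * s1   s1  s2 
   s2   s2  s2 
(> = start, * = accepting)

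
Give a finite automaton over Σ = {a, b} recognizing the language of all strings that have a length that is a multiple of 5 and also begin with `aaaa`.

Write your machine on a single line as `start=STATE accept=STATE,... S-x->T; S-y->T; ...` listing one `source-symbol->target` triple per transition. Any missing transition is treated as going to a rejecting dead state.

Build one automaton per condition and run them in lockstep. One (5 states) tracks the input length modulo 5; the other (6 states) tracks whether the input so far still matches the prefix `aaaa`. Each combined state is a pair, one component from each; accept when both components accept. After merging equivalent states the machine shrinks.
With 10 states:
        a   b  
>  q0   q1  q2 
   q1   q3  q2 
   q2   q2  q2 
   q3   q4  q2 
   q4   q5  q2 
   q5   q6  q6 
 * q6   q7  q7 
   q7   q8  q8 
   q8   q9  q9 
   q9   q5  q5 
(> = start, * = accepting)

start=q0; accept=q6; q0-a->q1; q0-b->q2; q1-a->q3; q1-b->q2; q2-a->q2; q2-b->q2; q3-a->q4; q3-b->q2; q4-a->q5; q4-b->q2; q5-a->q6; q5-b->q6; q6-a->q7; q6-b->q7; q7-a->q8; q7-b->q8; q8-a->q9; q8-b->q9; q9-a->q5; q9-b->q5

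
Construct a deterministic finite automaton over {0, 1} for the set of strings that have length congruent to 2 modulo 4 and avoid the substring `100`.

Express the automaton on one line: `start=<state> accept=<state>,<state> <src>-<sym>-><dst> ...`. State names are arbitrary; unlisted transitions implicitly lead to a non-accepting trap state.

Run two small machines in parallel and take their product. The first has 4 states tracking the input length modulo 4; the second has 4 states tracking partial matches of the forbidden pattern `100`. A product state is a pair (one from each), accepting exactly when both do.
A 16-state machine:
          0    1  
>  q0     q1   q2 
   q1     q3   q4 
   q2     q5   q4 
 * q3     q6   q7 
 * q4     q8   q7 
 * q5     q9   q7 
   q6     q0  q10 
   q7    q11  q10 
   q8    q12  q10 
   q9    q12  q12 
   q10   q13   q2 
   q11   q14   q2 
   q12   q14  q14 
   q13   q15   q4 
   q14   q15  q15 
   q15    q9   q9 
(> = start, * = accepting)

start=q0 accept=q3,q4,q5 q0-0->q1 q0-1->q2 q1-0->q3 q1-1->q4 q2-0->q5 q2-1->q4 q3-0->q6 q3-1->q7 q4-0->q8 q4-1->q7 q5-0->q9 q5-1->q7 q6-0->q0 q6-1->q10 q7-0->q11 q7-1->q10 q8-0->q12 q8-1->q10 q9-0->q12 q9-1->q12 q10-0->q13 q10-1->q2 q11-0->q14 q11-1->q2 q12-0->q14 q12-1->q14 q13-0->q15 q13-1->q4 q14-0->q15 q14-1->q15 q15-0->q9 q15-1->q9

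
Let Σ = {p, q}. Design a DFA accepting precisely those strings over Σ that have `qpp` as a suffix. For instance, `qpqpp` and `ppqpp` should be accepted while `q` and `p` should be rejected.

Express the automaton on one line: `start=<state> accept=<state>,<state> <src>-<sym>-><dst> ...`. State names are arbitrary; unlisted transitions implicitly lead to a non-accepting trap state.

start=A accept=D A-p->A A-q->B B-p->C B-q->B C-p->D C-q->B D-p->A D-q->B

Let each state record the length of the longest suffix of the input read so far that is also a prefix of `qpp`. B means the last symbol is `q`; C means the last 2 symbols are `qp`; D means the last 3 symbols are `qpp`. Accept only at D, where the string currently ends in `qpp`.
A 4-state machine:
       p  q 
>  A   A  B 
   B   C  B 
   C   D  B 
 * D   A  B 
(> = start, * = accepting)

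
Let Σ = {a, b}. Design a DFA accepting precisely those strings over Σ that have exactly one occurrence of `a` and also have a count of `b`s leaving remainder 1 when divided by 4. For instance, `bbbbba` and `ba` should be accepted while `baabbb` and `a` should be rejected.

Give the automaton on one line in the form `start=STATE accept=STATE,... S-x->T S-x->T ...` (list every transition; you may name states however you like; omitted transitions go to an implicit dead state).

start=s0 accept=s4 s0-a->s1 s0-b->s2 s1-a->s3 s1-b->s4 s2-a->s4 s2-b->s5 s3-a->s3 s3-b->s6 s4-a->s6 s4-b->s7 s5-a->s7 s5-b->s8 s6-a->s6 s6-b->s9 s7-a->s9 s7-b->s10 s8-a->s10 s8-b->s0 s9-a->s9 s9-b->s11 s10-a->s11 s10-b->s1 s11-a->s11 s11-b->s3

Build one automaton per condition and run them in lockstep. The first has 3 states tracking the count of `a`s, saturating at 2; the second has 4 states tracking the count of `b`s modulo 4. A product state is a pair (one from each), accepting exactly when both do.
A 12-state machine:
          a    b  
>  s0     s1   s2 
   s1     s3   s4 
   s2     s4   s5 
   s3     s3   s6 
 * s4     s6   s7 
   s5     s7   s8 
   s6     s6   s9 
   s7     s9  s10 
   s8    s10   s0 
   s9     s9  s11 
   s10   s11   s1 
   s11   s11   s3 
(> = start, * = accepting)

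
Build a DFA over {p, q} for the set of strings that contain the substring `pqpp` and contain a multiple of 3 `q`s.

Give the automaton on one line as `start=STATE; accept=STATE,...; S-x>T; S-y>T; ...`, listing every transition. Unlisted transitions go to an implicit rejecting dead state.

start=s0; accept=s14; s0-p>s1; s0-q>s2; s1-p>s1; s1-q>s3; s2-p>s4; s2-q>s5; s3-p>s6; s3-q>s5; s4-p>s4; s4-q>s7; s5-p>s8; s5-q>s0; s6-p>s9; s6-q>s7; s7-p>s10; s7-q>s0; s8-p>s8; s8-q>s11; s9-p>s9; s9-q>s12; s10-p>s12; s10-q>s11; s11-p>s13; s11-q>s2; s12-p>s12; s12-q>s14; s13-p>s14; s13-q>s3; s14-p>s14; s14-q>s9

Run two small machines in parallel and take their product. The first has 5 states tracking whether and how much of `pqpp` has been seen; the second has 3 states tracking the count of `q`s modulo 3. A product state is a pair (one from each), accepting exactly when both do.
          p    q  
>  s0     s1   s2 
   s1     s1   s3 
   s2     s4   s5 
   s3     s6   s5 
   s4     s4   s7 
   s5     s8   s0 
   s6     s9   s7 
   s7    s10   s0 
   s8     s8  s11 
   s9     s9  s12 
   s10   s12  s11 
   s11   s13   s2 
   s12   s12  s14 
   s13   s14   s3 
 * s14   s14   s9 
(> = start, * = accepting)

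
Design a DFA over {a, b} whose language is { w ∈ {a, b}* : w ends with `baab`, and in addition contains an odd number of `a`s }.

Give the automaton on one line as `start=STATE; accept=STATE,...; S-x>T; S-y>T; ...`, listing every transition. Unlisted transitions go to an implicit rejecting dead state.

start=q0; accept=q5; q0-a>q1; q0-b>q0; q1-a>q0; q1-b>q2; q2-a>q3; q2-b>q2; q3-a>q4; q3-b>q0; q4-a>q0; q4-b>q5; q5-a>q3; q5-b>q2

Run two small machines in parallel and take their product. One (5 states) tracks how much of the suffix `baab` has currently been matched; the other (2 states) tracks the count of `a`s modulo 2. Each combined state is a pair, one component from each; accept when both components accept. After merging equivalent states the machine shrinks.
A 6-state machine:
        a   b  
>  q0   q1  q0 
   q1   q0  q2 
   q2   q3  q2 
   q3   q4  q0 
   q4   q0  q5 
 * q5   q3  q2 
(> = start, * = accepting)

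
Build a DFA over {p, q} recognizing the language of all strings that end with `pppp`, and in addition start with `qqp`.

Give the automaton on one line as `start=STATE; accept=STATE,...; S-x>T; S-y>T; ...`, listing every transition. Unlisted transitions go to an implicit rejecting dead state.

Handle the two conditions separately and then intersect. The first has 5 states tracking how much of the suffix `pppp` has currently been matched; the second has 5 states tracking whether the input so far still matches the prefix `qqp`. A product state is a pair (one from each), accepting exactly when both do. Minimizing collapses redundant product states.
With 9 states:
       p  q 
>  A   B  C 
   B   B  B 
   C   B  D 
   D   E  B 
   E   F  G 
   F   H  G 
   G   E  G 
   H   I  G 
 * I   I  G 
(> = start, * = accepting)

start=A; accept=I; A-p>B; A-q>C; B-p>B; B-q>B; C-p>B; C-q>D; D-p>E; D-q>B; E-p>F; E-q>G; F-p>H; F-q>G; G-p>E; G-q>G; H-p>I; H-q>G; I-p>I; I-q>G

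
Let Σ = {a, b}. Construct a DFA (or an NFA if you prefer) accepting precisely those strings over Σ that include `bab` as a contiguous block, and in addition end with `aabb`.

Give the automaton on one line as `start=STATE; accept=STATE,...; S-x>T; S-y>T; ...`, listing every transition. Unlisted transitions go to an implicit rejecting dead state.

start=q0; accept=q7; q0-a>q0; q0-b>q1; q1-a>q2; q1-b>q1; q2-a>q0; q2-b>q3; q3-a>q4; q3-b>q3; q4-a>q5; q4-b>q3; q5-a>q5; q5-b>q6; q6-a>q4; q6-b>q7; q7-a>q4; q7-b>q3

Handle the two conditions separately and then intersect. One (4 states) tracks whether and how much of `bab` has been seen; the other (5 states) tracks how much of the suffix `aabb` has currently been matched. Each combined state is a pair, one component from each; accept when both components accept. Minimizing collapses redundant product states.
An 8-state machine:
        a   b  
>  q0   q0  q1 
   q1   q2  q1 
   q2   q0  q3 
   q3   q4  q3 
   q4   q5  q3 
   q5   q5  q6 
   q6   q4  q7 
 * q7   q4  q3 
(> = start, * = accepting)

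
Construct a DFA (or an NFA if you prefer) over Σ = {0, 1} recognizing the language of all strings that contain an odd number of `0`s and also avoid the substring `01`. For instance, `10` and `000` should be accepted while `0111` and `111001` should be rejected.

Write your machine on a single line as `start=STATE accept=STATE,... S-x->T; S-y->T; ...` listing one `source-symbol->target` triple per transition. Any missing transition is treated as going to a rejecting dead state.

start=s0; accept=s1; s0-0->s1; s0-1->s0; s1-0->s2; s1-1->s3; s2-0->s1; s2-1->s3; s3-0->s3; s3-1->s3

Run two small machines in parallel and take their product. One (2 states) tracks the count of `0`s modulo 2; the other (3 states) tracks partial matches of the forbidden pattern `01`. Each combined state is a pair, one component from each; accept when both components accept. Equivalent product states are then merged.
With 4 states:
        0   1  
>  s0   s1  s0 
 * s1   s2  s3 
   s2   s1  s3 
   s3   s3  s3 
(> = start, * = accepting)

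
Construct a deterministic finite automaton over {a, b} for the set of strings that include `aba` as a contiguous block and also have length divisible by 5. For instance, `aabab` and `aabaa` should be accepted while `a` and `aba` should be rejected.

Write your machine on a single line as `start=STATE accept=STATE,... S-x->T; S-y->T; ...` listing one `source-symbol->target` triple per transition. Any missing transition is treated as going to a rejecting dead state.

Run two small machines in parallel and take their product. One (4 states) tracks whether and how much of `aba` has been seen; the other (5 states) tracks the input length modulo 5. Each combined state is a pair, one component from each; accept when both components accept.
With 20 states:
          a    b  
>  s0     s1   s2 
   s1     s3   s4 
   s2     s3   s5 
   s3     s6   s7 
   s4     s8   s9 
   s5     s6   s9 
   s6    s10  s11 
   s7    s12  s13 
   s8    s12  s12 
   s9    s10  s13 
   s10   s14  s15 
   s11   s16   s0 
   s12   s16  s16 
   s13   s14   s0 
   s14    s1  s17 
   s15   s18   s2 
 * s16   s18  s18 
   s17   s19   s5 
   s18   s19  s19 
   s19    s8   s8 
(> = start, * = accepting)

start=s0; accept=s16; s0-a->s1; s0-b->s2; s1-a->s3; s1-b->s4; s2-a->s3; s2-b->s5; s3-a->s6; s3-b->s7; s4-a->s8; s4-b->s9; s5-a->s6; s5-b->s9; s6-a->s10; s6-b->s11; s7-a->s12; s7-b->s13; s8-a->s12; s8-b->s12; s9-a->s10; s9-b->s13; s10-a->s14; s10-b->s15; s11-a->s16; s11-b->s0; s12-a->s16; s12-b->s16; s13-a->s14; s13-b->s0; s14-a->s1; s14-b->s17; s15-a->s18; s15-b->s2; s16-a->s18; s16-b->s18; s17-a->s19; s17-b->s5; s18-a->s19; s18-b->s19; s19-a->s8; s19-b->s8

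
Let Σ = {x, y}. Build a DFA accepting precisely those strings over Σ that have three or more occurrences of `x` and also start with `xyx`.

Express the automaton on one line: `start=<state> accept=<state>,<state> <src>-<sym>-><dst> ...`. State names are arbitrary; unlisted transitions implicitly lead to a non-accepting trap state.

Build one automaton per condition and run them in lockstep. One (5 states) tracks the count of `x`s, saturating at 4; the other (5 states) tracks whether the input so far still matches the prefix `xyx`. Each combined state is a pair, one component from each; accept when both components accept. After merging equivalent states the machine shrinks.
A 6-state machine:
        x   y  
>  q0   q1  q2 
   q1   q2  q3 
   q2   q2  q2 
   q3   q4  q2 
   q4   q5  q4 
 * q5   q5  q5 
(> = start, * = accepting)

start=q0 accept=q5 q0-x->q1 q0-y->q2 q1-x->q2 q1-y->q3 q2-x->q2 q2-y->q2 q3-x->q4 q3-y->q2 q4-x->q5 q4-y->q4 q5-x->q5 q5-y->q5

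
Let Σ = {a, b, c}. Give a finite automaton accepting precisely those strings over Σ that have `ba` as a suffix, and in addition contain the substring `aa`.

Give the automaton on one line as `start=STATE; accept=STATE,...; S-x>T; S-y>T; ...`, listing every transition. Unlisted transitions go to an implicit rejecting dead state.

start=q0; accept=q6; q0-a>q1; q0-b>q2; q0-c>q0; q1-a>q3; q1-b>q2; q1-c>q0; q2-a>q4; q2-b>q2; q2-c>q0; q3-a>q3; q3-b>q5; q3-c>q3; q4-a>q3; q4-b>q2; q4-c>q0; q5-a>q6; q5-b>q5; q5-c>q3; q6-a>q3; q6-b>q5; q6-c>q3

Run two small machines in parallel and take their product. One (3 states) tracks how much of the suffix `ba` has currently been matched; the other (3 states) tracks whether and how much of `aa` has been seen. Each combined state is a pair, one component from each; accept when both components accept.
A 7-state machine:
        a   b   c  
>  q0   q1  q2  q0 
   q1   q3  q2  q0 
   q2   q4  q2  q0 
   q3   q3  q5  q3 
   q4   q3  q2  q0 
   q5   q6  q5  q3 
 * q6   q3  q5  q3 
(> = start, * = accepting)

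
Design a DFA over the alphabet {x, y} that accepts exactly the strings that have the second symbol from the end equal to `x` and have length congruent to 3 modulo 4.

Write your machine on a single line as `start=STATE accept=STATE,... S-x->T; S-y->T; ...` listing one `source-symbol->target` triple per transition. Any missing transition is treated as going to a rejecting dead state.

Handle the two conditions separately and then intersect. The first has 7 states tracking the last 2 symbols read; the second has 4 states tracking the input length modulo 4. A product state is a pair (one from each), accepting exactly when both do. After merging equivalent states the machine shrinks.
With 6 states:
        x   y  
>  q0   q1  q1 
   q1   q2  q3 
   q2   q4  q4 
   q3   q5  q5 
 * q4   q0  q0 
   q5   q0  q0 
(> = start, * = accepting)

start=q0; accept=q4; q0-x->q1; q0-y->q1; q1-x->q2; q1-y->q3; q2-x->q4; q2-y->q4; q3-x->q5; q3-y->q5; q4-x->q0; q4-y->q0; q5-x->q0; q5-y->q0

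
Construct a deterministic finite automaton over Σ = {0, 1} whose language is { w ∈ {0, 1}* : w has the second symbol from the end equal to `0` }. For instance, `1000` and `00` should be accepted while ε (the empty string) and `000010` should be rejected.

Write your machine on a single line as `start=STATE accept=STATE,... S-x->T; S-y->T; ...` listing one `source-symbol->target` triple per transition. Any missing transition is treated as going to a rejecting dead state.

start=q0; accept=q3,q4; q0-0->q1; q0-1->q2; q1-0->q3; q1-1->q4; q2-0->q5; q2-1->q6; q3-0->q3; q3-1->q4; q4-0->q5; q4-1->q6; q5-0->q3; q5-1->q4; q6-0->q5; q6-1->q6

A DFA must remember the last 2 symbols (since which symbol is second-to-last isn't known until the input ends). Use one state per possible window of the last ≤2 symbols; accept from those whose window starts with `0`.
7 states suffice.
        0   1  
>  q0   q1  q2 
   q1   q3  q4 
   q2   q5  q6 
 * q3   q3  q4 
 * q4   q5  q6 
   q5   q3  q4 
   q6   q5  q6 
(> = start, * = accepting)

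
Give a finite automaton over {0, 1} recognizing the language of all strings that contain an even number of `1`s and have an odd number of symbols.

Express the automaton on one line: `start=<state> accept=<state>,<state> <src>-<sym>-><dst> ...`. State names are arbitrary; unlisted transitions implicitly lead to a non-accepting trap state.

Run two small machines in parallel and take their product. The first has 2 states tracking the count of `1`s modulo 2; the second has 2 states tracking the input length modulo 2. A product state is a pair (one from each), accepting exactly when both do.
A 4-state machine:
        0   1  
>  q0   q1  q2 
 * q1   q0  q3 
   q2   q3  q0 
   q3   q2  q1 
(> = start, * = accepting)

start=q0 accept=q1 q0-0->q1 q0-1->q2 q1-0->q0 q1-1->q3 q2-0->q3 q2-1->q0 q3-0->q2 q3-1->q1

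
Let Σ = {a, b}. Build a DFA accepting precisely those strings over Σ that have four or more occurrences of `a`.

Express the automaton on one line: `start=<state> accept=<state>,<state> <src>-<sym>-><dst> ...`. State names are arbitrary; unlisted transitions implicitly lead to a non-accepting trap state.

start=s0 accept=s4,s5 s0-a->s1 s0-b->s0 s1-a->s2 s1-b->s1 s2-a->s3 s2-b->s2 s3-a->s4 s3-b->s3 s4-a->s5 s4-b->s4 s5-a->s5 s5-b->s5

Only the number of `a`s matters, and only up to 5. Make a chain s0 → s1 → s2 → s3 → s4 → s5 advanced by each `a` (with s5 absorbing); every other symbol self-loops. The accepting set is {s4, s5}.
        a   b  
>  s0   s1  s0 
   s1   s2  s1 
   s2   s3  s2 
   s3   s4  s3 
 * s4   s5  s4 
 * s5   s5  s5 
(> = start, * = accepting)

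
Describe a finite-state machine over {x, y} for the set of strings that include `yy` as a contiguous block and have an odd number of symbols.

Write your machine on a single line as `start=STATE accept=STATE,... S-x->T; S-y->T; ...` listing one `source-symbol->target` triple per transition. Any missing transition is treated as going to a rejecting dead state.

start=S0; accept=S5; S0-x->S1; S0-y->S2; S1-x->S0; S1-y->S3; S2-x->S0; S2-y->S4; S3-x->S1; S3-y->S5; S4-x->S5; S4-y->S5; S5-x->S4; S5-y->S4

Run two small machines in parallel and take their product. One (3 states) tracks whether and how much of `yy` has been seen; the other (2 states) tracks the input length modulo 2. Each combined state is a pair, one component from each; accept when both components accept.
With 6 states:
        x   y  
>  S0   S1  S2 
   S1   S0  S3 
   S2   S0  S4 
   S3   S1  S5 
   S4   S5  S5 
 * S5   S4  S4 
(> = start, * = accepting)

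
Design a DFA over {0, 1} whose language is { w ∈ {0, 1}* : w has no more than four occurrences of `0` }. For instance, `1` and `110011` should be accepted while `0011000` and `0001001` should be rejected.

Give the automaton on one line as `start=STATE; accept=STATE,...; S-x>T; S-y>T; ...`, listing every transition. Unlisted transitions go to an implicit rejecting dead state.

Only the number of `0`s matters, and only up to 5. Make a chain A → B → C → D → E → F advanced by each `0` (with F absorbing); every other symbol self-loops. The accepting set is {A, B, C, D, E}.
6 states suffice.
       0  1 
>* A   B  A 
 * B   C  B 
 * C   D  C 
 * D   E  D 
 * E   F  E 
   F   F  F 
(> = start, * = accepting)

start=A; accept=A,B,C,D,E; A-0>B; A-1>A; B-0>C; B-1>B; C-0>D; C-1>C; D-0>E; D-1>D; E-0>F; E-1>E; F-0>F; F-1>F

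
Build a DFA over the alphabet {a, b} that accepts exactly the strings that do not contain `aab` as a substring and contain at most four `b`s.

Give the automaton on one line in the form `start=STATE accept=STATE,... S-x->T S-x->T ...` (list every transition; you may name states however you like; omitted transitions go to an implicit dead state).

Handle the two conditions separately and then intersect. The first has 4 states tracking partial matches of the forbidden pattern `aab`; the second has 6 states tracking the count of `b`s, saturating at 5. A product state is a pair (one from each), accepting exactly when both do.
A 23-state machine:
          a    b  
>* q0     q1   q2 
 * q1     q3   q2 
 * q2     q4   q5 
 * q3     q3   q6 
 * q4     q7   q5 
 * q5     q8   q9 
   q6     q6  q10 
 * q7     q7  q10 
 * q8    q11   q9 
 * q9    q12  q13 
   q10   q10  q14 
 * q11   q11  q14 
 * q12   q15  q13 
 * q13   q16  q17 
   q14   q14  q18 
 * q15   q15  q18 
 * q16   q19  q17 
   q17   q20  q17 
   q18   q18  q21 
 * q19   q19  q21 
   q20   q22  q17 
   q21   q21  q21 
   q22   q22  q21 
(> = start, * = accepting)

start=q0 accept=q0,q1,q2,q3,q4,q5,q7,q8,q9,q11,q12,q13,q15,q16,q19 q0-a->q1 q0-b->q2 q1-a->q3 q1-b->q2 q2-a->q4 q2-b->q5 q3-a->q3 q3-b->q6 q4-a->q7 q4-b->q5 q5-a->q8 q5-b->q9 q6-a->q6 q6-b->q10 q7-a->q7 q7-b->q10 q8-a->q11 q8-b->q9 q9-a->q12 q9-b->q13 q10-a->q10 q10-b->q14 q11-a->q11 q11-b->q14 q12-a->q15 q12-b->q13 q13-a->q16 q13-b->q17 q14-a->q14 q14-b->q18 q15-a->q15 q15-b->q18 q16-a->q19 q16-b->q17 q17-a->q20 q17-b->q17 q18-a->q18 q18-b->q21 q19-a->q19 q19-b->q21 q20-a->q22 q20-b->q17 q21-a->q21 q21-b->q21 q22-a->q22 q22-b->q21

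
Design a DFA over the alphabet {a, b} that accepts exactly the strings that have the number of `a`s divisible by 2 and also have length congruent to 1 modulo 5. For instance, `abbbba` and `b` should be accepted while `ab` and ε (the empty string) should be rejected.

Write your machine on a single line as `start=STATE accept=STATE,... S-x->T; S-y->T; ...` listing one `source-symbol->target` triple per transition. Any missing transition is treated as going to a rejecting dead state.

Build one automaton per condition and run them in lockstep. The first has 2 states tracking the count of `a`s modulo 2; the second has 5 states tracking the input length modulo 5. A product state is a pair (one from each), accepting exactly when both do.
        a   b  
>  q0   q1  q2 
   q1   q3  q4 
 * q2   q4  q3 
   q3   q5  q6 
   q4   q6  q5 
   q5   q7  q8 
   q6   q8  q7 
   q7   q9  q0 
   q8   q0  q9 
   q9   q2  q1 
(> = start, * = accepting)

start=q0; accept=q2; q0-a->q1; q0-b->q2; q1-a->q3; q1-b->q4; q2-a->q4; q2-b->q3; q3-a->q5; q3-b->q6; q4-a->q6; q4-b->q5; q5-a->q7; q5-b->q8; q6-a->q8; q6-b->q7; q7-a->q9; q7-b->q0; q8-a->q0; q8-b->q9; q9-a->q2; q9-b->q1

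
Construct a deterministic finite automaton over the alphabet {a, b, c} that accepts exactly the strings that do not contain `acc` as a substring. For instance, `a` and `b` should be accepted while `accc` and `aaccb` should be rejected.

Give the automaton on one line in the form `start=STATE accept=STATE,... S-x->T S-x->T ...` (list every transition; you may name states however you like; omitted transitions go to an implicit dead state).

start=s0 accept=s0,s1,s2 s0-a->s1 s0-b->s0 s0-c->s0 s1-a->s1 s1-b->s0 s1-c->s2 s2-a->s1 s2-b->s0 s2-c->s3 s3-a->s3 s3-b->s3 s3-c->s3

Track partial matches of the forbidden pattern `acc`. State s3 is a dead state reached once `acc` has occurred; every other state accepts. s0 means no part of `acc` is currently matched.
A 4-state machine:
        a   b   c  
>* s0   s1  s0  s0 
 * s1   s1  s0  s2 
 * s2   s1  s0  s3 
   s3   s3  s3  s3 
(> = start, * = accepting)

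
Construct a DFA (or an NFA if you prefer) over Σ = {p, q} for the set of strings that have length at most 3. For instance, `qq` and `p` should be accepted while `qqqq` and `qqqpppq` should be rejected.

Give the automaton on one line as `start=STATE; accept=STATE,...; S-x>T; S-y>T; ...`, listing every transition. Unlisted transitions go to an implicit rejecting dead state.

Count input length up to 4: every symbol moves from s0 toward s4, which means 'more than 3' and absorbs. Accept from {s0, s1, s2, s3}.
5 states suffice.
        p   q  
>* s0   s1  s1 
 * s1   s2  s2 
 * s2   s3  s3 
 * s3   s4  s4 
   s4   s4  s4 
(> = start, * = accepting)

start=s0; accept=s0,s1,s2,s3; s0-p>s1; s0-q>s1; s1-p>s2; s1-q>s2; s2-p>s3; s2-q>s3; s3-p>s4; s3-q>s4; s4-p>s4; s4-q>s4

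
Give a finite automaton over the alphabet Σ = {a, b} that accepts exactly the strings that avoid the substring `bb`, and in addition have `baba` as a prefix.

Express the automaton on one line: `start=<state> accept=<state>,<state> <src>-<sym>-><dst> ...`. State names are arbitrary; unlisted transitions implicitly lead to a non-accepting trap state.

Build one automaton per condition and run them in lockstep. One (3 states) tracks partial matches of the forbidden pattern `bb`; the other (6 states) tracks whether the input so far still matches the prefix `baba`. Each combined state is a pair, one component from each; accept when both components accept.
A 10-state machine:
        a   b  
>  S0   S1  S2 
   S1   S1  S3 
   S2   S4  S5 
   S3   S1  S5 
   S4   S1  S6 
   S5   S5  S5 
   S6   S7  S5 
 * S7   S7  S8 
 * S8   S7  S9 
   S9   S9  S9 
(> = start, * = accepting)

start=S0 accept=S7,S8 S0-a->S1 S0-b->S2 S1-a->S1 S1-b->S3 S2-a->S4 S2-b->S5 S3-a->S1 S3-b->S5 S4-a->S1 S4-b->S6 S5-a->S5 S5-b->S5 S6-a->S7 S6-b->S5 S7-a->S7 S7-b->S8 S8-a->S7 S8-b->S9 S9-a->S9 S9-b->S9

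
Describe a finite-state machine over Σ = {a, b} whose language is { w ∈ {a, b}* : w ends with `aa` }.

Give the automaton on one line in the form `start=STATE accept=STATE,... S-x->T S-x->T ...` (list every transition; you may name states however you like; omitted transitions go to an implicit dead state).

Remember how much of `aa` the current input suffix matches. State s0 means no match yet; s1 means the last symbol is `a`; s2 means the last 2 symbols are `aa`. Only s2 accepts. On a mismatch, fall back to the longest proper suffix that is still a prefix of `aa`.
With 3 states:
        a   b  
>  s0   s1  s0 
   s1   s2  s0 
 * s2   s2  s0 
(> = start, * = accepting)

start=s0 accept=s2 s0-a->s1 s0-b->s0 s1-a->s2 s1-b->s0 s2-a->s2 s2-b->s0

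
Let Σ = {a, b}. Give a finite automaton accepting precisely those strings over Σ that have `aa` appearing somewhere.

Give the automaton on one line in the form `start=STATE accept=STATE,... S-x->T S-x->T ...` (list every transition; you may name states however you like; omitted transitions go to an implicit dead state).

States q0..q1 record the length of the longest prefix of `aa` that matches the current input suffix. Reaching q2 means `aa` has been seen, and we stay there forever. Accept from q2.
        a   b  
>  q0   q1  q0 
   q1   q2  q0 
 * q2   q2  q2 
(> = start, * = accepting)

start=q0 accept=q2 q0-a->q1 q0-b->q0 q1-a->q2 q1-b->q0 q2-a->q2 q2-b->q2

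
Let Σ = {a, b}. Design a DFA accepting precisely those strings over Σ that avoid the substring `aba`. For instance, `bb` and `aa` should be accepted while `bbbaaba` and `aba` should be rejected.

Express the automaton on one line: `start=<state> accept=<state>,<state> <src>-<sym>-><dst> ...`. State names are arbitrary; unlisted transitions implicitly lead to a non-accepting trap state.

Track partial matches of the forbidden pattern `aba`. State s3 is a dead state reached once `aba` has occurred; every other state accepts. s0 means no part of `aba` is currently matched.
With 4 states:
        a   b  
>* s0   s1  s0 
 * s1   s1  s2 
 * s2   s3  s0 
   s3   s3  s3 
(> = start, * = accepting)

start=s0 accept=s0,s1,s2 s0-a->s1 s0-b->s0 s1-a->s1 s1-b->s2 s2-a->s3 s2-b->s0 s3-a->s3 s3-b->s3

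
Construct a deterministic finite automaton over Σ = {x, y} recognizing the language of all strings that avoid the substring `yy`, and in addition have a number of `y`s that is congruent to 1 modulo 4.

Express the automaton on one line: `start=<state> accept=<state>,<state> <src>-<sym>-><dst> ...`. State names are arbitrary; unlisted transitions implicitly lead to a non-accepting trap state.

start=q0 accept=q1,q2 q0-x->q0 q0-y->q1 q1-x->q2 q1-y->q3 q2-x->q2 q2-y->q4 q3-x->q3 q3-y->q3 q4-x->q5 q4-y->q3 q5-x->q5 q5-y->q6 q6-x->q7 q6-y->q3 q7-x->q7 q7-y->q8 q8-x->q0 q8-y->q3

Handle the two conditions separately and then intersect. The first has 3 states tracking partial matches of the forbidden pattern `yy`; the second has 4 states tracking the count of `y`s modulo 4. A product state is a pair (one from each), accepting exactly when both do. Minimizing collapses redundant product states.
        x   y  
>  q0   q0  q1 
 * q1   q2  q3 
 * q2   q2  q4 
   q3   q3  q3 
   q4   q5  q3 
   q5   q5  q6 
   q6   q7  q3 
   q7   q7  q8 
   q8   q0  q3 
(> = start, * = accepting)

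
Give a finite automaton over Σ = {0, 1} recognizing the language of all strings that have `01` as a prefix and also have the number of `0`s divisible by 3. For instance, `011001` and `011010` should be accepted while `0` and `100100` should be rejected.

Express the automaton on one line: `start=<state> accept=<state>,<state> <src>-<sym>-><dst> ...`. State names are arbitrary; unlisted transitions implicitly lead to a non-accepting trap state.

start=s0 accept=s7 s0-0->s1 s0-1->s2 s1-0->s3 s1-1->s4 s2-0->s5 s2-1->s2 s3-0->s2 s3-1->s3 s4-0->s6 s4-1->s4 s5-0->s3 s5-1->s5 s6-0->s7 s6-1->s6 s7-0->s4 s7-1->s7

Handle the two conditions separately and then intersect. The first has 4 states tracking whether the input so far still matches the prefix `01`; the second has 3 states tracking the count of `0`s modulo 3. A product state is a pair (one from each), accepting exactly when both do.
8 states suffice.
        0   1  
>  s0   s1  s2 
   s1   s3  s4 
   s2   s5  s2 
   s3   s2  s3 
   s4   s6  s4 
   s5   s3  s5 
   s6   s7  s6 
 * s7   s4  s7 
(> = start, * = accepting)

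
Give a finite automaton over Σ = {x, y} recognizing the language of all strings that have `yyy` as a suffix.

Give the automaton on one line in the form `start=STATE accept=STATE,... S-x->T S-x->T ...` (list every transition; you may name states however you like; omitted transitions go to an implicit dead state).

Let each state record the length of the longest suffix of the input read so far that is also a prefix of `yyy`. q1 means the last symbol is `y`; q2 means the last 2 symbols are `yy`; q3 means the last 3 symbols are `yyy`. Accept only at q3, where the string currently ends in `yyy`.
        x   y  
>  q0   q0  q1 
   q1   q0  q2 
   q2   q0  q3 
 * q3   q0  q3 
(> = start, * = accepting)

start=q0 accept=q3 q0-x->q0 q0-y->q1 q1-x->q0 q1-y->q2 q2-x->q0 q2-y->q3 q3-x->q0 q3-y->q3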